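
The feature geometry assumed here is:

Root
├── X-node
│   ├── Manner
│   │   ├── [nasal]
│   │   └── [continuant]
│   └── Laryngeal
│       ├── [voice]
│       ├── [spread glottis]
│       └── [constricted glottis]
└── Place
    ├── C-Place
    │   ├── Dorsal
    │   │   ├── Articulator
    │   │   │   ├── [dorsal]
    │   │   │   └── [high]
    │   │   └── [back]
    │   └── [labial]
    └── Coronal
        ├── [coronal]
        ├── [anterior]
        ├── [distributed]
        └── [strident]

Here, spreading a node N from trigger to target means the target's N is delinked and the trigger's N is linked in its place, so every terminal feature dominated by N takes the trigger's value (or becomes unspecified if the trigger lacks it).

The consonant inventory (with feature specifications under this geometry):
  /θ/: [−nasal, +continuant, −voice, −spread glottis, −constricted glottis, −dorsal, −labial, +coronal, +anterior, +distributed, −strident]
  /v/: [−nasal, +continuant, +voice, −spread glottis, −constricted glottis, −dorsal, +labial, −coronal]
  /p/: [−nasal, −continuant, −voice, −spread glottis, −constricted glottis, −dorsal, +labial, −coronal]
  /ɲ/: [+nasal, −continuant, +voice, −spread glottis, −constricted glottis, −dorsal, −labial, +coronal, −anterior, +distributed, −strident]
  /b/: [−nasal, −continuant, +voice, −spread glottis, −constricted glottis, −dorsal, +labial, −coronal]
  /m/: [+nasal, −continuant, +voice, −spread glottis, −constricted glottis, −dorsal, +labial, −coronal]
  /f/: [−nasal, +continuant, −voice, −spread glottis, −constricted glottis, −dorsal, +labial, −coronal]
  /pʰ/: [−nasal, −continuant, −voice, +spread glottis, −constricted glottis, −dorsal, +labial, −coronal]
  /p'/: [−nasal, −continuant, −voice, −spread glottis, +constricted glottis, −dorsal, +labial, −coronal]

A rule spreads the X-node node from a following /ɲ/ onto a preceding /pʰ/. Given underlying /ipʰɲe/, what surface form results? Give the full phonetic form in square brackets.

[imɲe]

The X-node node dominates the terminals [nasal], [continuant], [voice], [spread glottis], [constricted glottis].
The target acquires /ɲ/'s values for everything under X-node — [+nasal], [−continuant], [+voice], [−spread glottis], [−constricted glottis] — while keeping its own [dorsal], [labial], [coronal].
Among the inventory, only /m/ has exactly this specification, giving the surface form [imɲe].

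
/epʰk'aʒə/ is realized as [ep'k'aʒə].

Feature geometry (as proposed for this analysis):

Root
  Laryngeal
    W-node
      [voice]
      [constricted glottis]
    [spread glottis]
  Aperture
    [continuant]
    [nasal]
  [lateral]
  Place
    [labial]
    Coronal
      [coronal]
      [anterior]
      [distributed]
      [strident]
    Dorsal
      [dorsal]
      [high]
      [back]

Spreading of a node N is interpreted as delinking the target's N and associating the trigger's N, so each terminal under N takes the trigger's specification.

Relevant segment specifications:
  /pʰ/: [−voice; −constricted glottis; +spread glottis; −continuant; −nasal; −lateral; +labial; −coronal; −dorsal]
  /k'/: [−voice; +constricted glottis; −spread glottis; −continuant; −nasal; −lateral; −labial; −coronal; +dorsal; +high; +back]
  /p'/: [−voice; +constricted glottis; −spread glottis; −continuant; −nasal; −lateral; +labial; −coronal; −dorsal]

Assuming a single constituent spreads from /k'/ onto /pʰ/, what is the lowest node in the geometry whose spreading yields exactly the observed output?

Laryngeal

Feature comparison: [spread glottis], [constricted glottis] differ between /pʰ/ and [p']; the remaining terminals match.
In this geometry the lowest node dominating all of them is Laryngeal: every daughter of Laryngeal dominates only a proper subset, so no lower node suffices.
Delinking /pʰ/'s Laryngeal and associating /k'/'s Laryngeal gives precisely the feature bundle of [p'].
Since [dorsal], [labial] are preserved even though /k'/ disagrees there, no node above Laryngeal spread.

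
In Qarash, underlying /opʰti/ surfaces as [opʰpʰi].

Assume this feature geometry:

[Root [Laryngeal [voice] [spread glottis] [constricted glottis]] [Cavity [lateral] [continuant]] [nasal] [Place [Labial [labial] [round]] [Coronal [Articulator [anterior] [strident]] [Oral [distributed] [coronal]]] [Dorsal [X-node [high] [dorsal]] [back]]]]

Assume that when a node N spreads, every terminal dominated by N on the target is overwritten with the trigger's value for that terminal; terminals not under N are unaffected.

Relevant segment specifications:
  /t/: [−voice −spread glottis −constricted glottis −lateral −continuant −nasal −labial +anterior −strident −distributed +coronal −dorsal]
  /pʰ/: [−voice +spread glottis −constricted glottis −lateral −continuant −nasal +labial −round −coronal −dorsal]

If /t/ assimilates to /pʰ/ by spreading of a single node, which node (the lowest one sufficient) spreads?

/t/ and [pʰ] differ in [spread glottis], [labial], [round], [coronal], [anterior], [distributed], [strident]; every other specified feature is identical.
In this geometry the lowest node dominating all of them is Root: every daughter of Root dominates only a proper subset, so no lower node suffices.
Spreading Root from /pʰ/ overwrites each of those terminals with /pʰ/'s values, yielding exactly [pʰ].

Root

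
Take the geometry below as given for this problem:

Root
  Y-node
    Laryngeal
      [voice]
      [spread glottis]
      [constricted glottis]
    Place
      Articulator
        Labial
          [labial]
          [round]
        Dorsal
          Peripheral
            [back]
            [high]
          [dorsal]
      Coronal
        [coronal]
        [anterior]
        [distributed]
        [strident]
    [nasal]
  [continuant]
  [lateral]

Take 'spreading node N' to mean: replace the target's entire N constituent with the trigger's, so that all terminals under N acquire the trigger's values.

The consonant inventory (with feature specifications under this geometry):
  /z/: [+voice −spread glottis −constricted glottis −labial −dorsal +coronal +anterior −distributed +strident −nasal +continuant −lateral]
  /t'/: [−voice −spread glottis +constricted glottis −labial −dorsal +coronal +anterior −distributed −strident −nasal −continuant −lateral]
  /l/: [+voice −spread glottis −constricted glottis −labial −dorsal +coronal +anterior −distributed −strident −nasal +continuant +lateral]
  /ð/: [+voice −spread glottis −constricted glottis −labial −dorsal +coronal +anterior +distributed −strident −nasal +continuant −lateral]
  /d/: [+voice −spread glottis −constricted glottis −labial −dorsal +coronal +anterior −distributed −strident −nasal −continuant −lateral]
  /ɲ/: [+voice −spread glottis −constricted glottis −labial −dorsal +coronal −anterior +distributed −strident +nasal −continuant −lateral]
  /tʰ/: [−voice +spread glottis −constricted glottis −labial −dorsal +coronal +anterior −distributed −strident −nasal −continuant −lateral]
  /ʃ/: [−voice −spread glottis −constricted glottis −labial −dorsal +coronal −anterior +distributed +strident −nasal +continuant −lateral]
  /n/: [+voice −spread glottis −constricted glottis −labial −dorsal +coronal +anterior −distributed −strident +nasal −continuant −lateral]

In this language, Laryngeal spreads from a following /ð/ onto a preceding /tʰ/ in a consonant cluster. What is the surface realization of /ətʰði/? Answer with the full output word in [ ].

Terminals under Laryngeal in this geometry: [voice], [spread glottis], [constricted glottis].
After delinking /tʰ/'s Laryngeal and linking /ð/'s, the affected terminals become [+voice], [−spread glottis], [−constricted glottis]; [labial], [dorsal], [coronal], … (outside Laryngeal) are retained from /tʰ/.
The resulting bundle matches /d/ in the inventory; substituting it for /tʰ/ gives [ədði].

[ədði]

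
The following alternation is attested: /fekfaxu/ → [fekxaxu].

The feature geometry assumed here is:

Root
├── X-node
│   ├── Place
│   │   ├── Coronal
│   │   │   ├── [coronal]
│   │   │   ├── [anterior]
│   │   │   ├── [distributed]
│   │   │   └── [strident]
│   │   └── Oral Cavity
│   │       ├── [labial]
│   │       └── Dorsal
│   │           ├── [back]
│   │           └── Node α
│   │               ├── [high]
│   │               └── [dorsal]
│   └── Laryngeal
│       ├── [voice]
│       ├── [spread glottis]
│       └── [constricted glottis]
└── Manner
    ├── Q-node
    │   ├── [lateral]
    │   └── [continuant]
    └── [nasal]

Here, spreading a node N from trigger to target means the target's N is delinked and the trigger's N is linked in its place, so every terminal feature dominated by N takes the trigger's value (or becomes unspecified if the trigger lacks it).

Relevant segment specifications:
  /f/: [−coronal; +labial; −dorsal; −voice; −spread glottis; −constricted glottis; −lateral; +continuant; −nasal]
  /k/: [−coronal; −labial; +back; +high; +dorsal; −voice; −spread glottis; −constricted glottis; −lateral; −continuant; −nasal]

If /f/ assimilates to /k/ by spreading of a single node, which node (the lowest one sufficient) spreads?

Comparing /f/ with its surface form [x], the features that change are [labial], [dorsal], [high], [back].
The smallest constituent containing every changed terminal is Oral Cavity — each of its daughters lacks at least one of the affected features.
Spreading Oral Cavity from /k/ overwrites each of those terminals with /k/'s values, yielding exactly [x].
[continuant] stays as in /f/ although /k/ differs there, so no node dominating it spread; among the remaining candidates Oral Cavity is the lowest that derives the output.

Oral Cavity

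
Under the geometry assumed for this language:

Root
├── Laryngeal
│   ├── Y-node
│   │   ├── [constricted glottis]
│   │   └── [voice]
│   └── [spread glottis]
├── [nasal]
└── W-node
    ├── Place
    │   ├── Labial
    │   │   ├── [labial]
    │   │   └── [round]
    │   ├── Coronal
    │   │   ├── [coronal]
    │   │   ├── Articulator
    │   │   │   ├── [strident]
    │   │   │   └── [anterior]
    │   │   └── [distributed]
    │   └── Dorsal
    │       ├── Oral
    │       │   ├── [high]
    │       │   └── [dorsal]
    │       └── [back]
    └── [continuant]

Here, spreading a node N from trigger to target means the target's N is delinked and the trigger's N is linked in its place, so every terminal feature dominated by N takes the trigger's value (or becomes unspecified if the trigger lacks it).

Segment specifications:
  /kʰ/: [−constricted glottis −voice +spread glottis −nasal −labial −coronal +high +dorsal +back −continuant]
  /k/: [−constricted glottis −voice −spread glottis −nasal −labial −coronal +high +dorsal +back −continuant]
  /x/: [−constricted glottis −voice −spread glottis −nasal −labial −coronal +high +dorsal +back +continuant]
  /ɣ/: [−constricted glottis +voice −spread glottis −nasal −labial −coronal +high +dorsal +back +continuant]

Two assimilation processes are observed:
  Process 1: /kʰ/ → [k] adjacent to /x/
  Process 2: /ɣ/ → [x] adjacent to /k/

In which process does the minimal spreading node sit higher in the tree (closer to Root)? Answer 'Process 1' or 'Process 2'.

Process 1

Process 1 alters [spread glottis]; the lowest dominating node is [spread glottis] (depth 2 from Root).
Process 2: the feature that changes is [voice]; the minimal node is [voice] (depth 3).
Depth 2 < depth 3; Process 1 involves the structurally higher constituent [spread glottis].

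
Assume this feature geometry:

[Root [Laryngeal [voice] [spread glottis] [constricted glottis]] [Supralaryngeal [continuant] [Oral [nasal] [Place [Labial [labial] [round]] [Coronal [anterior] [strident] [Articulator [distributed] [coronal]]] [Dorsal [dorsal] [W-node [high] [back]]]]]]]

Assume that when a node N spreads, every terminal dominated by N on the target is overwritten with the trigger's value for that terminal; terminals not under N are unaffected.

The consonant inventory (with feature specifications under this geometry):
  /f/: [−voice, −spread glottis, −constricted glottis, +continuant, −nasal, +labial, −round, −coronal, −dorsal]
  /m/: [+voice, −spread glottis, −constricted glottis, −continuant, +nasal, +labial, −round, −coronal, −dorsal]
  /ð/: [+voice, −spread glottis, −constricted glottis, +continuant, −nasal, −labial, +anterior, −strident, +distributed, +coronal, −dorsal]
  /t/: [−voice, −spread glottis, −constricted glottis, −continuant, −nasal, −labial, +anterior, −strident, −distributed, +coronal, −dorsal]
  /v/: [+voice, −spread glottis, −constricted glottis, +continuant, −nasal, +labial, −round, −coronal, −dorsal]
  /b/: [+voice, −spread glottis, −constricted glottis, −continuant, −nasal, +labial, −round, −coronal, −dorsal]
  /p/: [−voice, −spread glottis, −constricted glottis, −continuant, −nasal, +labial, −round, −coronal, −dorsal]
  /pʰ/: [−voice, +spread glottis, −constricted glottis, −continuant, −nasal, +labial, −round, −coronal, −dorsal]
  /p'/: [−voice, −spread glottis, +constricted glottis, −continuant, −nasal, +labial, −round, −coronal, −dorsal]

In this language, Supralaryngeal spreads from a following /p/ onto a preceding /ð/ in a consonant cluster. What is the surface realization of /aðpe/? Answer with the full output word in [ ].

The Supralaryngeal node dominates the terminals [continuant], [nasal], [labial], [round], [anterior], [strident], [distributed], [coronal], [dorsal], [high], [back].
After delinking /ð/'s Supralaryngeal and linking /p/'s, the affected terminals become [−continuant], [−nasal], [+labial], [−round], [−coronal], [−dorsal]; [voice], [spread glottis], [constricted glottis] (outside Supralaryngeal) are retained from /ð/.
This feature bundle is that of [b], so /aðpe/ surfaces as [abpe].

[abpe]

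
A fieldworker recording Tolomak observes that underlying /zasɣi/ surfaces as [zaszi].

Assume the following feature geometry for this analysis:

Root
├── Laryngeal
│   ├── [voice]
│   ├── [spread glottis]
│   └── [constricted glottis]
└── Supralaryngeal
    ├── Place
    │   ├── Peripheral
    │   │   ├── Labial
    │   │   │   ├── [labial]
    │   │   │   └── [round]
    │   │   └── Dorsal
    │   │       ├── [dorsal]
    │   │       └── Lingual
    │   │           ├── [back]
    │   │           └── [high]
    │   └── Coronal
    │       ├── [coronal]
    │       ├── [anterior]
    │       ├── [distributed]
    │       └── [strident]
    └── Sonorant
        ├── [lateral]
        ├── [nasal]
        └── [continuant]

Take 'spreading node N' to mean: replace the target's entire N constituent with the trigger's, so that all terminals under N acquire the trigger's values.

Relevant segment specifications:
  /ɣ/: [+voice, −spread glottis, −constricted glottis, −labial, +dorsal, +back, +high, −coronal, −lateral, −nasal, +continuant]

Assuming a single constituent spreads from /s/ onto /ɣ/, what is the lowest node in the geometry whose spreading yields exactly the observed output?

Place

Comparing /ɣ/ with its surface form [z], the features that change are [coronal], [anterior], [distributed], [strident], [dorsal], [high], [back].
Tracing each changed feature up the tree, the paths first meet at Place; any lower node misses at least one of them.
Spreading Place from /s/ overwrites each of those terminals with /s/'s values, yielding exactly [z].
[voice] stays as in /ɣ/ although /s/ differs there, so no node dominating it spread; among the remaining candidates Place is the lowest that derives the output.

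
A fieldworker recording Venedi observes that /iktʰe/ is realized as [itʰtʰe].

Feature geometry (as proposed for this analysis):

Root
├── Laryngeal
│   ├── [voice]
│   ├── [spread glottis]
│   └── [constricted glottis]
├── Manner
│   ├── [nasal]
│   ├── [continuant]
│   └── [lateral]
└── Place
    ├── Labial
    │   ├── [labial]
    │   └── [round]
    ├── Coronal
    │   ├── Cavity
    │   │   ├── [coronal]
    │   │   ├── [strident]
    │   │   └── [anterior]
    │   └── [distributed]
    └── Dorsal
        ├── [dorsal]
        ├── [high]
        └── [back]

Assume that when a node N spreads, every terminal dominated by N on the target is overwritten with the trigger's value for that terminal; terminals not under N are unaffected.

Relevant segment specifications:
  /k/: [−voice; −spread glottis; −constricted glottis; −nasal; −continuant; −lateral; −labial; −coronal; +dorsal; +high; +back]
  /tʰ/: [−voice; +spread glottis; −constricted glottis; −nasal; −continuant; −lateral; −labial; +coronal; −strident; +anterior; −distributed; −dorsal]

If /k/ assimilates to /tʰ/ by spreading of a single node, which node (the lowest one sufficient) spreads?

/k/ and [tʰ] differ in [spread glottis], [coronal], [anterior], [distributed], [strident], [dorsal], [high], [back]; every other specified feature is identical.
In this geometry the lowest node dominating all of them is Root: every daughter of Root dominates only a proper subset, so no lower node suffices.
If Root spreads, every terminal under it takes /tʰ/'s value, producing [tʰ] as observed.

Root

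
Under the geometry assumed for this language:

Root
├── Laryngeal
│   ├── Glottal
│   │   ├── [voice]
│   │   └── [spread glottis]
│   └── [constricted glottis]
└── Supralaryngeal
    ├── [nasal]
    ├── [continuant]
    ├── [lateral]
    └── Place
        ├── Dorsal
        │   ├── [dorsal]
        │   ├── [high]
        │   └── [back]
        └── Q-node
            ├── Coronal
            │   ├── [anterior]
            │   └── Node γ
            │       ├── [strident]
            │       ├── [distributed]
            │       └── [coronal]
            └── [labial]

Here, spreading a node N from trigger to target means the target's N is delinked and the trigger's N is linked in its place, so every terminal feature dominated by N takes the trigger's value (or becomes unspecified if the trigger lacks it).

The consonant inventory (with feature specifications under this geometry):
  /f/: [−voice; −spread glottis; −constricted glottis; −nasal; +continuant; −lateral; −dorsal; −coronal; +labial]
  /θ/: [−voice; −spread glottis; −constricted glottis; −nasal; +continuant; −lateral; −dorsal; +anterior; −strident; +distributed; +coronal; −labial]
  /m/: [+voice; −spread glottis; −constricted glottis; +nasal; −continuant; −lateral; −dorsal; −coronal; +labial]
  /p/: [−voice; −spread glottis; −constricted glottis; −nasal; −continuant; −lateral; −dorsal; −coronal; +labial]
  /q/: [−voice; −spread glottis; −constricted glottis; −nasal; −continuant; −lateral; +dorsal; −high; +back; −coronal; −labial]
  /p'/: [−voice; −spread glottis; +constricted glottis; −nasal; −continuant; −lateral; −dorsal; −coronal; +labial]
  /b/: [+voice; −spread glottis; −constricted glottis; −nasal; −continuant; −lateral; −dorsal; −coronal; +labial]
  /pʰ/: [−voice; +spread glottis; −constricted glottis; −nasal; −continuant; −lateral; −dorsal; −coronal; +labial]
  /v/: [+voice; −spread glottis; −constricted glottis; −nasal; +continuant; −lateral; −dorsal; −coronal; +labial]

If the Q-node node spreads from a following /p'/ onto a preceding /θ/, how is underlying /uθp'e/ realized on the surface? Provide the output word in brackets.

[ufp'e]

The Q-node node dominates the terminals [anterior], [strident], [distributed], [coronal], [labial].
After delinking /θ/'s Q-node and linking /p'/'s, the affected terminals become [−coronal], [+labial]; [voice], [spread glottis], [constricted glottis], … (outside Q-node) are retained from /θ/.
The resulting bundle matches /f/ in the inventory; substituting it for /θ/ gives [ufp'e].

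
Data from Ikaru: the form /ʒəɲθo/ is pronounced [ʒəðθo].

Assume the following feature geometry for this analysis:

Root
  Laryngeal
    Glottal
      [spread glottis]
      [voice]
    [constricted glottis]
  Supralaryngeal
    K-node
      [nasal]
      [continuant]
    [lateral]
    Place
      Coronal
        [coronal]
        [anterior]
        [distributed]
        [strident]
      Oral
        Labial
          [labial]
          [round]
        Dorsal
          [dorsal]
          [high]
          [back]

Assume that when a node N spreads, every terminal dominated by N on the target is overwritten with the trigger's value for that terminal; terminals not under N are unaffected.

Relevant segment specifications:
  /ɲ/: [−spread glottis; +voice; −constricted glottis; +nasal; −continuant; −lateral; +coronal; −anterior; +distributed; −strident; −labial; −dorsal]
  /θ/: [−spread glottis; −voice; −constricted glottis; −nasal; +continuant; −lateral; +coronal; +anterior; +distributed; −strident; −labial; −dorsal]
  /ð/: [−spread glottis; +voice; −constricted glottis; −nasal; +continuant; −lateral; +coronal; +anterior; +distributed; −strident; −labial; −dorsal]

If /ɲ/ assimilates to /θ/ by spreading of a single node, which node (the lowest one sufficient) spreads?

Supralaryngeal

/ɲ/ and [ð] differ in [nasal], [continuant], [anterior]; every other specified feature is identical.
The smallest constituent containing every changed terminal is Supralaryngeal — each of its daughters lacks at least one of the affected features.
Delinking /ɲ/'s Supralaryngeal and associating /θ/'s Supralaryngeal gives precisely the feature bundle of [ð].
Since [voice] is preserved even though /θ/ disagrees there, no node above Supralaryngeal spread.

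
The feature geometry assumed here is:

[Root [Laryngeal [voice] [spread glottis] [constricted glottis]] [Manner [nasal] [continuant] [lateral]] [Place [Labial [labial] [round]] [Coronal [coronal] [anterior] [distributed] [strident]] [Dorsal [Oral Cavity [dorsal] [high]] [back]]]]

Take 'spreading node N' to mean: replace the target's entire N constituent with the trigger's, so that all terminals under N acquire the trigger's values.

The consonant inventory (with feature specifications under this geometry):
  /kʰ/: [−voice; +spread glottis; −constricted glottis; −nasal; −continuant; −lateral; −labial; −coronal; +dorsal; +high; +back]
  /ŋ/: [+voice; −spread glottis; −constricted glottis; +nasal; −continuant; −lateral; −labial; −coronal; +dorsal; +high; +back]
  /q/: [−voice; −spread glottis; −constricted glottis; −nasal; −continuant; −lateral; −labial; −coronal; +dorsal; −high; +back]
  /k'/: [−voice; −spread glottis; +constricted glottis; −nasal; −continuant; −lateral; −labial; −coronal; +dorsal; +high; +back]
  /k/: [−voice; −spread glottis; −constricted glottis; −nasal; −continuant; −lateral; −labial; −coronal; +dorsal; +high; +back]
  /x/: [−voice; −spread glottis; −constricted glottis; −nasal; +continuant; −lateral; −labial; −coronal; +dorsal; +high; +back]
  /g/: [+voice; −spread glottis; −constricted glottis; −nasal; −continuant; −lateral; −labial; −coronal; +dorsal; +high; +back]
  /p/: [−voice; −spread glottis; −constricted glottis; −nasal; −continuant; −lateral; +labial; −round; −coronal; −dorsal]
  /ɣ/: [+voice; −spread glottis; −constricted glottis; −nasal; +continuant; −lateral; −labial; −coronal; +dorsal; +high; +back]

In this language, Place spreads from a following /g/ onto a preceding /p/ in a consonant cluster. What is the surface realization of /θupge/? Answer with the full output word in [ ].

The Place node dominates the terminals [labial], [round], [coronal], [anterior], [distributed], [strident], [dorsal], [high], [back].
The target acquires /g/'s values for everything under Place — [−labial], [−coronal], [+dorsal], [+high], [+back] — while keeping its own [voice], [spread glottis], [constricted glottis], ….
This feature bundle is that of [k], so /θupge/ surfaces as [θukge].

[θukge]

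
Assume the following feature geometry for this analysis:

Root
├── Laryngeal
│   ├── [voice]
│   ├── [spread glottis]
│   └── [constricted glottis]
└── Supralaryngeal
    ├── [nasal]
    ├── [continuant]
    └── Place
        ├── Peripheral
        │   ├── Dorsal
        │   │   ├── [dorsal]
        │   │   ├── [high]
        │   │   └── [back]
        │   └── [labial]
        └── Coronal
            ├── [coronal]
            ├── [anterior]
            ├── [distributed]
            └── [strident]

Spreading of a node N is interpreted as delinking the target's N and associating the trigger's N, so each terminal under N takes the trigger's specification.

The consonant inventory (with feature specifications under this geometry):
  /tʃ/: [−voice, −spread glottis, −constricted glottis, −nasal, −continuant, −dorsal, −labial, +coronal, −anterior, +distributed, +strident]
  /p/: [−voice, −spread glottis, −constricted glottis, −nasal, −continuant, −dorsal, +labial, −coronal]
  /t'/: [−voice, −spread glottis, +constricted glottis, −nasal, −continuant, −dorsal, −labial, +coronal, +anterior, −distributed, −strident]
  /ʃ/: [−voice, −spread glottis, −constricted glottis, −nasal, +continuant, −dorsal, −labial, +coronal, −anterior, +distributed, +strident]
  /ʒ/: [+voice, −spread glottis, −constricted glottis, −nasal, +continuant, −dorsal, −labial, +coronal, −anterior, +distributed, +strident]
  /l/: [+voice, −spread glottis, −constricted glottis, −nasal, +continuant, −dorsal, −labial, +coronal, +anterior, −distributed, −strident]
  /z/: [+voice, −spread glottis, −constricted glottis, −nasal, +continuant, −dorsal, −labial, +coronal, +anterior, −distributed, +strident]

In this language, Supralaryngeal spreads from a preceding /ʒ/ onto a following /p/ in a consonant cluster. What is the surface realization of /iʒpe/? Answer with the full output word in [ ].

Supralaryngeal immediately or transitively dominates [nasal], [continuant], [dorsal], [high], [back], [labial], [coronal], [anterior], [distributed], [strident].
The target acquires /ʒ/'s values for everything under Supralaryngeal — [−nasal], [+continuant], [−dorsal], [−labial], [+coronal], [−anterior], [+distributed], [+strident] — while keeping its own [voice], [spread glottis], [constricted glottis].
This feature bundle is that of [ʃ], so /iʒpe/ surfaces as [iʒʃe].

[iʒʃe]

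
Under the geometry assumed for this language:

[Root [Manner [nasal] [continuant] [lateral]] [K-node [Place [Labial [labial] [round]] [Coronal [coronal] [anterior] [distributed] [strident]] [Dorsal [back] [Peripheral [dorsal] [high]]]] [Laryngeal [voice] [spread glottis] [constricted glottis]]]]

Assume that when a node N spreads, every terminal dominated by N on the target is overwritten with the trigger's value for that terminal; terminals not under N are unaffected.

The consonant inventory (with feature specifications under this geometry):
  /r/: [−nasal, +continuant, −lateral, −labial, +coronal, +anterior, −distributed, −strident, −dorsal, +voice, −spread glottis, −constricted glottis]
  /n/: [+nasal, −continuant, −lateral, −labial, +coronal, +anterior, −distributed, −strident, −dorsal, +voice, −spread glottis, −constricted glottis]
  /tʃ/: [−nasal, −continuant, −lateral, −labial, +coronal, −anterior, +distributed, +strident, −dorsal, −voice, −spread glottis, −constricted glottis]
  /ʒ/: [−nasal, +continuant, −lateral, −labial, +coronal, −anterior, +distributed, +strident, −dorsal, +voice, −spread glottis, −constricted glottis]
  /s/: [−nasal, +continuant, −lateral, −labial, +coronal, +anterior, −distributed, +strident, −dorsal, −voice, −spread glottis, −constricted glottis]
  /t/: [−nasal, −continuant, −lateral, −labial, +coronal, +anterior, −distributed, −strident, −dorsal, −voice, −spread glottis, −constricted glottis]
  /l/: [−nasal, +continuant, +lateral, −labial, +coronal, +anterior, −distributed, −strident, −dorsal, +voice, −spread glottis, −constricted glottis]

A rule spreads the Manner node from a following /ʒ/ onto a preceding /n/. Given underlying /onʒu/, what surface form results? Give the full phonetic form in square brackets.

Manner immediately or transitively dominates [nasal], [continuant], [lateral].
After delinking /n/'s Manner and linking /ʒ/'s, the affected terminals become [−nasal], [+continuant], [−lateral]; [labial], [coronal], [anterior], … (outside Manner) are retained from /n/.
Among the inventory, only /r/ has exactly this specification, giving the surface form [orʒu].

[orʒu]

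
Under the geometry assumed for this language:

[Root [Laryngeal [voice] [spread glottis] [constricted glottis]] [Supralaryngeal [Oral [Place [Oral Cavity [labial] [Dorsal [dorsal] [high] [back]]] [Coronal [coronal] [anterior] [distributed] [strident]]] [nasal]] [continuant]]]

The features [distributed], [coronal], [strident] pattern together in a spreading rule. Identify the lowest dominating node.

Coronal

[distributed] is immediately dominated by Coronal.
[coronal] is immediately dominated by Coronal.
[strident] is immediately dominated by Coronal.
Coronal is the lowest common ancestor — every listed feature sits under it, and no single subconstituent of Coronal covers them all.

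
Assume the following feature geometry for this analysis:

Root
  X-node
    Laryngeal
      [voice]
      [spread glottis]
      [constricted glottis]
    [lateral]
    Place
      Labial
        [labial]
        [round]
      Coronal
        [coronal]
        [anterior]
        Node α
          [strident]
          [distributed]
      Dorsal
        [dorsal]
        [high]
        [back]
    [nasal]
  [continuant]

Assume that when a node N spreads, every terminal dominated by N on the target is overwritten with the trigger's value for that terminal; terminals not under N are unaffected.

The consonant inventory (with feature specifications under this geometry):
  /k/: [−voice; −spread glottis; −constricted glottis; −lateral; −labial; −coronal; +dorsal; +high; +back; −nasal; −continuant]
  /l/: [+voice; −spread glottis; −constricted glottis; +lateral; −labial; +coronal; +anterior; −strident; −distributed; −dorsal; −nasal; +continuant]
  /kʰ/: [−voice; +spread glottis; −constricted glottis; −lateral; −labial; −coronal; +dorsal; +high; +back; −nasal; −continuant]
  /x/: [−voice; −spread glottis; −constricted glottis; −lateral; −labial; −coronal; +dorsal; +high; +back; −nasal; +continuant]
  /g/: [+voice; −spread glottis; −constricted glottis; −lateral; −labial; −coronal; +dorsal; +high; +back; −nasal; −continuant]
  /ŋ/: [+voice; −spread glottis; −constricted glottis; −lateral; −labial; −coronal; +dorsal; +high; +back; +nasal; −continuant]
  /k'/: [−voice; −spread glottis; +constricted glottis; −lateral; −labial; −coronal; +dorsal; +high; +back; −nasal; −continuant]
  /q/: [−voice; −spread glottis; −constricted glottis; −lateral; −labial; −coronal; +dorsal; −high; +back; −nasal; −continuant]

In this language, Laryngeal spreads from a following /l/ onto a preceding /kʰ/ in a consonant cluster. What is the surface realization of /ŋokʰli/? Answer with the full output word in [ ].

[ŋogli]

Laryngeal immediately or transitively dominates [voice], [spread glottis], [constricted glottis].
The target acquires /l/'s values for everything under Laryngeal — [+voice], [−spread glottis], [−constricted glottis] — while keeping its own [lateral], [labial], [coronal], ….
This feature bundle is that of [g], so /ŋokʰli/ surfaces as [ŋogli].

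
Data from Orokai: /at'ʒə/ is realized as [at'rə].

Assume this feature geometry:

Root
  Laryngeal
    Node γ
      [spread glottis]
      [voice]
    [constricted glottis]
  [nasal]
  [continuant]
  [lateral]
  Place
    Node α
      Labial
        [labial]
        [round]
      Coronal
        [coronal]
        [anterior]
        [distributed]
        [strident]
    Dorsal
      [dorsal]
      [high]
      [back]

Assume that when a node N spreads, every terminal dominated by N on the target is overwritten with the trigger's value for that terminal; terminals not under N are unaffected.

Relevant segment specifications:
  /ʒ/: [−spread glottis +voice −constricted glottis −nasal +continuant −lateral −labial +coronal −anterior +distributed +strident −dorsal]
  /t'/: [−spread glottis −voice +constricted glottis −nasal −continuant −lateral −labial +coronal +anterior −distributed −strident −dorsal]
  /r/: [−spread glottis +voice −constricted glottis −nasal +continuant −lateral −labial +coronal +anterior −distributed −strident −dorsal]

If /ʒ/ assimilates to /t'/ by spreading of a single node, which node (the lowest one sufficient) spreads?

Coronal

Comparing /ʒ/ with its surface form [r], the features that change are [anterior], [distributed], [strident].
In this geometry the lowest node dominating all of them is Coronal: every daughter of Coronal dominates only a proper subset, so no lower node suffices.
If Coronal spreads, every terminal under it takes /t'/'s value, producing [r] as observed.
Features on which the two segments disagree outside Coronal, such as [voice], [continuant], are unchanged — nothing dominating them spread, and Coronal is the minimal sufficient constituent.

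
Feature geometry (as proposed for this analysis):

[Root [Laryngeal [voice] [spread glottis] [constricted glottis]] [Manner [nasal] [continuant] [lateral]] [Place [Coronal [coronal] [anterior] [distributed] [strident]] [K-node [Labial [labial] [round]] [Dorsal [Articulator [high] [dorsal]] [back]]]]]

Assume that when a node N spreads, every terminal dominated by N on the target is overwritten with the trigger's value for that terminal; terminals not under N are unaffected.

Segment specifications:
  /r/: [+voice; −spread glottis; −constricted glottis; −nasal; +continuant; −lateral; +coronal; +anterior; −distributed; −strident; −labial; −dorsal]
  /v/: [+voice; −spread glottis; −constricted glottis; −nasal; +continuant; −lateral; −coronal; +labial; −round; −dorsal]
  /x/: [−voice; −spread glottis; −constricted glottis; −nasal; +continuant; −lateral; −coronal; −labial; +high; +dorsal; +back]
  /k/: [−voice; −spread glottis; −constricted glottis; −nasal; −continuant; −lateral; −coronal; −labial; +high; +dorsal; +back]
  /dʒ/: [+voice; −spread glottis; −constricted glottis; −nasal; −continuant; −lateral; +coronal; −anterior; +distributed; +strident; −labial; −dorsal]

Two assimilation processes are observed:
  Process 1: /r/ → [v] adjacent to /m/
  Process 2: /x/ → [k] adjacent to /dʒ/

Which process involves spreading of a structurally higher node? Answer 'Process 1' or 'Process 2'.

Process 1

In Process 1, [labial], [round], [coronal], [anterior], [distributed], [strident] change, so the minimal spreading node is Place at depth 1.
Process 2 alters [continuant]; the lowest dominating node is [continuant] (depth 2 from Root).
Depth 1 < depth 2; Process 1 involves the structurally higher constituent Place.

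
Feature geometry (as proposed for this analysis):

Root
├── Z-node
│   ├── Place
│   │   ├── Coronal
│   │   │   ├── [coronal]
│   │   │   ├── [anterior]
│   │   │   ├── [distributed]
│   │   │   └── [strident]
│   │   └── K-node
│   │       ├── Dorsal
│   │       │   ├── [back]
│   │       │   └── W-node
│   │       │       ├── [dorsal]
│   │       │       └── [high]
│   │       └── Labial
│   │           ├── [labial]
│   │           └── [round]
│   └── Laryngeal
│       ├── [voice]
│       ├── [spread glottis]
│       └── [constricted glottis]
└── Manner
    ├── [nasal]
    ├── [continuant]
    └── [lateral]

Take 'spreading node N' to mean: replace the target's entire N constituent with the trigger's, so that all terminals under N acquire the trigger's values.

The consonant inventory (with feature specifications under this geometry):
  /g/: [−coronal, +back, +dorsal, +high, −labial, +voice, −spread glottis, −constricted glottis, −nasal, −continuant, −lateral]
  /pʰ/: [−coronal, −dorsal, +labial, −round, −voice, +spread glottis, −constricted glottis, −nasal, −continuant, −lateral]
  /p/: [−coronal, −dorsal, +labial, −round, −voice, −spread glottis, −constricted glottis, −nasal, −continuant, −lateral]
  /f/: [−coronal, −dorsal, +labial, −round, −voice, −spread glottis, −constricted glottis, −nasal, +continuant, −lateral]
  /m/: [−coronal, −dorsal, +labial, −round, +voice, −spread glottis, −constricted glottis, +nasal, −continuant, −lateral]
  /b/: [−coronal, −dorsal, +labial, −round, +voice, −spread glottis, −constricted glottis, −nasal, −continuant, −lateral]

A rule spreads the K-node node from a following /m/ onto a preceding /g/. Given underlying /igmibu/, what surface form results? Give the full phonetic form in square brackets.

[ibmibu]

The K-node node dominates the terminals [back], [dorsal], [high], [labial], [round].
The target acquires /m/'s values for everything under K-node — [−dorsal], [+labial], [−round] — while keeping its own [coronal], [voice], [spread glottis], ….
Among the inventory, only /b/ has exactly this specification, giving the surface form [ibmibu].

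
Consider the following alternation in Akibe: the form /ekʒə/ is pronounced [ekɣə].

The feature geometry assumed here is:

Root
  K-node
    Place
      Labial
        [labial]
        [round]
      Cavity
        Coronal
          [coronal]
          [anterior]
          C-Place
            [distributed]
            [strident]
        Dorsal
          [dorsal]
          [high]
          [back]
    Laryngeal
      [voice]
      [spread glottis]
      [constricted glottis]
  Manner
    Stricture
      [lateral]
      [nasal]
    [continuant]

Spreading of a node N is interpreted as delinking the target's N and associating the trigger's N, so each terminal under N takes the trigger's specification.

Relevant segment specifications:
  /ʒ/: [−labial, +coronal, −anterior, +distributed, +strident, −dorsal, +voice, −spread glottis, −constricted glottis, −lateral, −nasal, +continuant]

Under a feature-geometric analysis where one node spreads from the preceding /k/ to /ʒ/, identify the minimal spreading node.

Cavity

/ʒ/ and [ɣ] differ in [coronal], [anterior], [distributed], [strident], [dorsal], [high], [back]; every other specified feature is identical.
The smallest constituent containing every changed terminal is Cavity — each of its daughters lacks at least one of the affected features.
Spreading Cavity from /k/ overwrites each of those terminals with /k/'s values, yielding exactly [ɣ].
Features on which the two segments disagree outside Cavity, such as [voice], [continuant], are unchanged — nothing dominating them spread, and Cavity is the minimal sufficient constituent.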